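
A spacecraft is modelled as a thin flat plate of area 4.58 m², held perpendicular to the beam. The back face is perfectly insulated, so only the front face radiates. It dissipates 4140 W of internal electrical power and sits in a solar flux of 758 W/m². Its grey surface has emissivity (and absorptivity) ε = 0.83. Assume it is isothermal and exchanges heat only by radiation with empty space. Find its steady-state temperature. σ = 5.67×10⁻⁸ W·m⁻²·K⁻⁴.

T ≈ 425 K

At steady state, absorbed solar power + internal power = radiated power.
Absorbed: α·S·A_cross = 0.83·758·4.580 = 2881 W (cross-section A).
Total input = 2881 + 4140 = 7021 W.
Radiated: εσ·A_surf·T⁴ with A_surf = A = 4.580 m².
T⁴ = 7021/(0.83·5.67×10⁻⁸·4.580) = 3.258×10¹⁰ K⁴.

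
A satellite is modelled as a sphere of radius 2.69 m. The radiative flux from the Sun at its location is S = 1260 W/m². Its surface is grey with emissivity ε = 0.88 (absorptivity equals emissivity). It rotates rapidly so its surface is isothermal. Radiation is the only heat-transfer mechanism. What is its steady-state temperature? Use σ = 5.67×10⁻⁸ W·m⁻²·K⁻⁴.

T ≈ 273 K

At equilibrium, absorbed power = emitted power.
Absorbing cross-section = πr² = 22.73 m²; emitting surface = 4πr² = 90.93 m² (ratio 4).
εS·A_cross = εσ·A_surf·T⁴  ⇒  T⁴ = S/(4σ)   (ε cancels).
T⁴ = 1260/(4·5.67×10⁻⁸) = 5.556×10⁹ K⁴.
T = (5.556×10⁹)^(1/4).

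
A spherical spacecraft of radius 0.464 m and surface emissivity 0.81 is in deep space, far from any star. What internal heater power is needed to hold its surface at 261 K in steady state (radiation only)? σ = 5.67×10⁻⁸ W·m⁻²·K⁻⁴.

P = εσ·4πr²·T⁴.
4πr² = 2.705 m²; T⁴ = 4.640×10⁹ K⁴.
P = 0.81·5.67×10⁻⁸·2.705·4.640×10⁹.

P ≈ 577 W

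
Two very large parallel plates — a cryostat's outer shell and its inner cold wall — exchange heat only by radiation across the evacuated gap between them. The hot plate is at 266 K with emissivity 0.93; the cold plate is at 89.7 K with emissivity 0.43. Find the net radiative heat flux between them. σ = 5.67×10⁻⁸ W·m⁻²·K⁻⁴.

q ≈ 117 W/m²

For two infinite grey parallel plates, q = σ(T₁⁴ − T₂⁴)/(1/ε₁ + 1/ε₂ − 1).
T₁⁴ − T₂⁴ = 5.006×10⁹ − 6.474×10⁷ = 4.942×10⁹ K⁴.
1/ε₁ + 1/ε₂ − 1 = 1.075 + 2.326 − 1 = 2.401.
q = 5.67×10⁻⁸ × 4.942×10⁹ / 2.401.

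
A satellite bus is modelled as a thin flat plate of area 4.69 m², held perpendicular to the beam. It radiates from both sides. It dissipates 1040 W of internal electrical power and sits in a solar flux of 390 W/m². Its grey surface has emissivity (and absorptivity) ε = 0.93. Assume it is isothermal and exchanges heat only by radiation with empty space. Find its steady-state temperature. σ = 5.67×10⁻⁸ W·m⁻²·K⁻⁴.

T ≈ 273 K

At steady state, absorbed solar power + internal power = radiated power.
Absorbed: α·S·A_cross = 0.93·390·4.690 = 1701 W (cross-section A).
Total input = 1701 + 1040 = 2741 W.
Radiated: εσ·A_surf·T⁴ with A_surf = 2A = 9.380 m².
T⁴ = 2741/(0.93·5.67×10⁻⁸·9.380) = 5.542×10⁹ K⁴.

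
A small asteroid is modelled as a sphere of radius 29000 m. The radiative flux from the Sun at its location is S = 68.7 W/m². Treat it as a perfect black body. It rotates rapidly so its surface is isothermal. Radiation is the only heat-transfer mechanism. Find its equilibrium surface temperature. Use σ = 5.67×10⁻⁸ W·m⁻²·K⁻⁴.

T ≈ 132 K

At equilibrium, absorbed power = emitted power.
Absorbing cross-section = πr² = 2.642×10⁹ m²; emitting surface = 4πr² = 1.057×10¹⁰ m² (ratio 4).
S·A_cross = εσ·A_surf·T⁴  ⇒  T⁴ = S/(4σ).
T⁴ = 1.00·68.7/(4·5.67×10⁻⁸) = 3.029×10⁸ K⁴.
T = (3.029×10⁸)^(1/4).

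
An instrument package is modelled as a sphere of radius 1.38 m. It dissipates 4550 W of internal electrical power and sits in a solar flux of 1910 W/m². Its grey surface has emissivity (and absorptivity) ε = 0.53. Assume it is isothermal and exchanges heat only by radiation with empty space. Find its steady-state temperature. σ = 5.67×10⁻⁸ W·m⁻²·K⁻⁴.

T ≈ 348 K

At steady state, absorbed solar power + internal power = radiated power.
Absorbed: α·S·A_cross = 0.53·1910·5.983 = 6056 W (cross-section πr²).
Total input = 6056 + 4550 = 10610 W.
Radiated: εσ·A_surf·T⁴ with A_surf = 4πr² = 23.93 m².
T⁴ = 10610/(0.53·5.67×10⁻⁸·23.93) = 1.475×10¹⁰ K⁴.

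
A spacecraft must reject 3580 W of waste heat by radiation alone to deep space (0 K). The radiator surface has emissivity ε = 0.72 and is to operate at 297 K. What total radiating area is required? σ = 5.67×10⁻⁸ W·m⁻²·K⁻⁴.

P = εσA T⁴ ⇒ A = P/(εσT⁴).
T⁴ = 7.781×10⁹ K⁴.
A = 3580/(0.72 × 5.67×10⁻⁸ × 7.781×10⁹).

A ≈ 11.3 m²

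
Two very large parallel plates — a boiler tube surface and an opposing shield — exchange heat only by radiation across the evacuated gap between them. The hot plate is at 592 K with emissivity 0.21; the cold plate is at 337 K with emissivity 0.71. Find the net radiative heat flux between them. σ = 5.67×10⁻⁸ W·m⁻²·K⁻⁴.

q ≈ 1210 W/m²

For two infinite grey parallel plates, q = σ(T₁⁴ − T₂⁴)/(1/ε₁ + 1/ε₂ − 1).
T₁⁴ − T₂⁴ = 1.228×10¹¹ − 1.290×10¹⁰ = 1.099×10¹¹ K⁴.
1/ε₁ + 1/ε₂ − 1 = 4.762 + 1.408 − 1 = 5.170.
q = 5.67×10⁻⁸ × 1.099×10¹¹ / 5.170.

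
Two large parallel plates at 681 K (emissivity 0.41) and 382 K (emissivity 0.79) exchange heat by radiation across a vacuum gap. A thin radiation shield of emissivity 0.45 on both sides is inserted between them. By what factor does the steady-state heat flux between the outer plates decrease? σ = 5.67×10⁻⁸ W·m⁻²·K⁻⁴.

factor ≈ 2.27

Without shield: q₀ = σΔ(T⁴)/(1/ε₁+1/ε₂−1) with denominator 2.705.
With shield the two gaps are in series; the resistances add: (1/ε₁+1/ε_s−1)+(1/ε_s+1/ε₂−1) = 3.661+2.488 = 6.149.
Heat-flux ratio q₀/q = 6.149/2.705.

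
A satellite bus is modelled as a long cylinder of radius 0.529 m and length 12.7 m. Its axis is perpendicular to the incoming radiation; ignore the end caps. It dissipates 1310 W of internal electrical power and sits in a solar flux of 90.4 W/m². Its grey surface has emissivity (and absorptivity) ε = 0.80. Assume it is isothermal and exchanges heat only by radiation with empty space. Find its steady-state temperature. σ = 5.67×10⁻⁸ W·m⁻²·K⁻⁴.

T ≈ 186 K

At steady state, absorbed solar power + internal power = radiated power.
Absorbed: α·S·A_cross = 0.80·90.4·13.44 = 971.7 W (cross-section 2rL).
Total input = 971.7 + 1310 = 2282 W.
Radiated: εσ·A_surf·T⁴ with A_surf = 2πrL = 42.21 m².
T⁴ = 2282/(0.80·5.67×10⁻⁸·42.21) = 1.192×10⁹ K⁴.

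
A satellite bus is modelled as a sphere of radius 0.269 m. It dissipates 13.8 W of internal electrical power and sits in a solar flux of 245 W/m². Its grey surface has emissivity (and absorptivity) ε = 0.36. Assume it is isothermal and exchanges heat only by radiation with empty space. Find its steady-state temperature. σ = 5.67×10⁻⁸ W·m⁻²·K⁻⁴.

T ≈ 207 K

At steady state, absorbed solar power + internal power = radiated power.
Absorbed: α·S·A_cross = 0.36·245·0.2273 = 20.05 W (cross-section πr²).
Total input = 20.05 + 13.8 = 33.85 W.
Radiated: εσ·A_surf·T⁴ with A_surf = 4πr² = 0.9093 m².
T⁴ = 33.85/(0.36·5.67×10⁻⁸·0.9093) = 1.824×10⁹ K⁴.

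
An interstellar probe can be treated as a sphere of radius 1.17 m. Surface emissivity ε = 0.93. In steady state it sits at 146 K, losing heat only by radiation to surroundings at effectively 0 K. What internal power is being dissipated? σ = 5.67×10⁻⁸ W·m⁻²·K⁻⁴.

Steady state: P = εσA T⁴.
A = 4πr² = 17.20 m²; T⁴ = (146)⁴ = 4.544×10⁸ K⁴.
P = 0.93 × 5.67×10⁻⁸ × 17.20 × 4.544×10⁸.

P ≈ 412 W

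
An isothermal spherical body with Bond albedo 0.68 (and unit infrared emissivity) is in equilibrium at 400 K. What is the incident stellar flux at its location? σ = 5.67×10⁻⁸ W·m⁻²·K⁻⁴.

(1−a)S·πr² = σ·4πr²·T⁴ ⇒ S = 4σT⁴/(1−a).
S = 4·5.67×10⁻⁸·2.560×10¹⁰/0.320.

S ≈ 18100 W/m²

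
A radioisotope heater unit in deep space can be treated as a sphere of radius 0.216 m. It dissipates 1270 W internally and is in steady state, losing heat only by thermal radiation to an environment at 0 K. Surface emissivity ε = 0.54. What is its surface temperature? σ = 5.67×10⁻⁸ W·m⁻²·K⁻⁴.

Steady state: internal power = radiated power, P = εσA T⁴.
Radiating area A = 4πr² = 0.5863 m².
T⁴ = P/(εσA) = 1270/(0.54·5.67×10⁻⁸·0.5863) = 7.075×10¹⁰ K⁴.
T = (7.075×10¹⁰)^(1/4).

T ≈ 516 K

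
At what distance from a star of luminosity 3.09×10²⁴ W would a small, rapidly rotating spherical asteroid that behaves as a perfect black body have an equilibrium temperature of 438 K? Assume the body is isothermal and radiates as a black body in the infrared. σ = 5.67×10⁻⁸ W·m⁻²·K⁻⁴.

For an isothermal black-emitting sphere, (1−a)S·πr² = σ·4πr²·T⁴ ⇒ S = 4σT⁴/(1−a).
S = 4·5.67×10⁻⁸·(438)⁴/1.00 = 8347 W/m².
Flux falls as S = L/(4πd²), so d = √(L/(4πS)) = √(3.09×10²⁴/(4π·8347)).

d ≈ 5.43×10⁹ m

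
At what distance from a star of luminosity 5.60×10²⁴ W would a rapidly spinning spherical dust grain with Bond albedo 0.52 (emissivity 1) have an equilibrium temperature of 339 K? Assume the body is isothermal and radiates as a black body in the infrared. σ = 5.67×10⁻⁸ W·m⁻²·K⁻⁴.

For an isothermal black-emitting sphere, (1−a)S·πr² = σ·4πr²·T⁴ ⇒ S = 4σT⁴/(1−a).
S = 4·5.67×10⁻⁸·(339)⁴/0.480 = 6240 W/m².
Flux falls as S = L/(4πd²), so d = √(L/(4πS)) = √(5.60×10²⁴/(4π·6240)).

d ≈ 8.45×10⁹ m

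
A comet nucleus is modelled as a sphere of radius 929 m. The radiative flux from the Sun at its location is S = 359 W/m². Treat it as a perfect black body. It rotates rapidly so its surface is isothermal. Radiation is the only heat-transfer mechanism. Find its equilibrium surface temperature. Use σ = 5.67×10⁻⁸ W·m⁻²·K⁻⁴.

T ≈ 199 K

At equilibrium, absorbed power = emitted power.
Absorbing cross-section = πr² = 2.711×10⁶ m²; emitting surface = 4πr² = 1.085×10⁷ m² (ratio 4).
S·A_cross = εσ·A_surf·T⁴  ⇒  T⁴ = S/(4σ).
T⁴ = 1.00·359/(4·5.67×10⁻⁸) = 1.583×10⁹ K⁴.
T = (1.583×10⁹)^(1/4).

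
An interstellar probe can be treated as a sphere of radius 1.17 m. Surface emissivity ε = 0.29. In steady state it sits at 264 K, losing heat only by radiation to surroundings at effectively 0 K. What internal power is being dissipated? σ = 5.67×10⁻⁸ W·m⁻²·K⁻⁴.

Steady state: P = εσA T⁴.
A = 4πr² = 17.20 m²; T⁴ = (264)⁴ = 4.858×10⁹ K⁴.
P = 0.29 × 5.67×10⁻⁸ × 17.20 × 4.858×10⁹.

P ≈ 1370 W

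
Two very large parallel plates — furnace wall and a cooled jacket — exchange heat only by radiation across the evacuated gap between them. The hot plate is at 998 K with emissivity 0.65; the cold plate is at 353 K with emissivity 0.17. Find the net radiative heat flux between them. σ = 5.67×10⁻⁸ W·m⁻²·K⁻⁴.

For two infinite grey parallel plates, q = σ(T₁⁴ − T₂⁴)/(1/ε₁ + 1/ε₂ − 1).
T₁⁴ − T₂⁴ = 9.920×10¹¹ − 1.553×10¹⁰ = 9.765×10¹¹ K⁴.
1/ε₁ + 1/ε₂ − 1 = 1.538 + 5.882 − 1 = 6.421.
q = 5.67×10⁻⁸ × 9.765×10¹¹ / 6.421.

q ≈ 8620 W/m²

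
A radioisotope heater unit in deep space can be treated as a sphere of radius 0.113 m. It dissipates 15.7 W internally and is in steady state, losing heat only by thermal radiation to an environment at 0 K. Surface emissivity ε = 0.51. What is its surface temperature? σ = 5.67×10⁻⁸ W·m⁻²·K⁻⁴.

T ≈ 241 K

Steady state: internal power = radiated power, P = εσA T⁴.
Radiating area A = 4πr² = 0.1605 m².
T⁴ = P/(εσA) = 15.7/(0.51·5.67×10⁻⁸·0.1605) = 3.384×10⁹ K⁴.
T = (3.384×10⁹)^(1/4).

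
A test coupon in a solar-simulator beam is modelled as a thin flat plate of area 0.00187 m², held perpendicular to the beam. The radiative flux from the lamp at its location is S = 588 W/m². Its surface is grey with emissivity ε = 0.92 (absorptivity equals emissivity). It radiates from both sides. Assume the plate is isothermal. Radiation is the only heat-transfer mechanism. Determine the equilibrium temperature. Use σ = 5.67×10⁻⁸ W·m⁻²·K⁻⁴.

At equilibrium, absorbed power = emitted power.
Absorbing cross-section = A = 0.001870 m²; emitting surface = 2A = 0.003740 m² (ratio 2).
εS·A_cross = εσ·A_surf·T⁴  ⇒  T⁴ = S/(2σ)   (ε cancels).
T⁴ = 588/(2·5.67×10⁻⁸) = 5.185×10⁹ K⁴.
T = (5.185×10⁹)^(1/4).

T ≈ 268 K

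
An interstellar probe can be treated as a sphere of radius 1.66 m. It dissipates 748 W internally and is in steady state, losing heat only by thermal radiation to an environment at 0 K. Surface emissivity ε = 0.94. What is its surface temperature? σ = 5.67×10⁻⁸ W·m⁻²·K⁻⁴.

T ≈ 142 K

Steady state: internal power = radiated power, P = εσA T⁴.
Radiating area A = 4πr² = 34.63 m².
T⁴ = P/(εσA) = 748/(0.94·5.67×10⁻⁸·34.63) = 4.053×10⁸ K⁴.
T = (4.053×10⁸)^(1/4).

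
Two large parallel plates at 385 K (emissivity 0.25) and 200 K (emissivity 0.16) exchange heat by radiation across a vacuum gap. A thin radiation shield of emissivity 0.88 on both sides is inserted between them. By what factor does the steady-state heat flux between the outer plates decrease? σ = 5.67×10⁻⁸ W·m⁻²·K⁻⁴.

factor ≈ 1.14

Without shield: q₀ = σΔ(T⁴)/(1/ε₁+1/ε₂−1) with denominator 9.250.
With shield the two gaps are in series; the resistances add: (1/ε₁+1/ε_s−1)+(1/ε_s+1/ε₂−1) = 4.136+6.386 = 10.52.
Heat-flux ratio q₀/q = 10.52/9.250.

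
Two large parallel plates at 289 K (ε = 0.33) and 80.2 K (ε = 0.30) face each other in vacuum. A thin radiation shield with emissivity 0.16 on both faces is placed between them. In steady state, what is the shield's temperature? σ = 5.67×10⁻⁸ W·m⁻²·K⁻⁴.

T_s ≈ 244 K

In steady state the net flux on the hot side equals that on the cold side.
σ(T₁⁴−T_s⁴)/D₁ = σ(T_s⁴−T₂⁴)/D₂, with D₁ = 1/ε₁+1/ε_s−1 = 8.280, D₂ = 1/ε_s+1/ε₂−1 = 8.583.
Solve for T_s⁴: T_s⁴ = (D₂·T₁⁴ + D₁·T₂⁴)/(D₁+D₂) = 3.571×10⁹ K⁴.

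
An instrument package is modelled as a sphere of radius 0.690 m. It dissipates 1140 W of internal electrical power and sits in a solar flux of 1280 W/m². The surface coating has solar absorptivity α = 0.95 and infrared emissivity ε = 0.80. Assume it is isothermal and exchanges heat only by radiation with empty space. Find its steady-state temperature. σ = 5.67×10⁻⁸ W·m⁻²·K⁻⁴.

T ≈ 323 K

At steady state, absorbed solar power + internal power = radiated power.
Absorbed: α·S·A_cross = 0.95·1280·1.496 = 1819 W (cross-section πr²).
Total input = 1819 + 1140 = 2959 W.
Radiated: εσ·A_surf·T⁴ with A_surf = 4πr² = 5.983 m².
T⁴ = 2959/(0.80·5.67×10⁻⁸·5.983) = 1.090×10¹⁰ K⁴.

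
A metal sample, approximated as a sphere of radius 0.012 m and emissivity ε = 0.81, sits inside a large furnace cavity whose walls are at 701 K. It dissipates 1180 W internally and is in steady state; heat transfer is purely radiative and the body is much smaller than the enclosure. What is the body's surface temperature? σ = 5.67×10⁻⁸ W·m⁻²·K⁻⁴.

For a small grey body in a large enclosure, net radiated power = εσA(T⁴ − T_w⁴).
Steady state: P = εσA(T⁴ − T_w⁴) with A = 4πr² = 0.001810 m².
T⁴ = P/(εσA) + T_w⁴ = 1180/(0.81·5.67×10⁻⁸·0.001810) + (701)⁴
    = 1.420×10¹³ + 2.415×10¹¹ = 1.444×10¹³ K⁴.

T ≈ 1950 K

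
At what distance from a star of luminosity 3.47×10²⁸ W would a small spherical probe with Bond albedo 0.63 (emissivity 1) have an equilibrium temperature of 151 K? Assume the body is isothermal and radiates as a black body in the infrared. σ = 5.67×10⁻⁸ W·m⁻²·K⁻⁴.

For an isothermal black-emitting sphere, (1−a)S·πr² = σ·4πr²·T⁴ ⇒ S = 4σT⁴/(1−a).
S = 4·5.67×10⁻⁸·(151)⁴/0.370 = 318.7 W/m².
Flux falls as S = L/(4πd²), so d = √(L/(4πS)) = √(3.47×10²⁸/(4π·318.7)).

d ≈ 2.94×10¹² m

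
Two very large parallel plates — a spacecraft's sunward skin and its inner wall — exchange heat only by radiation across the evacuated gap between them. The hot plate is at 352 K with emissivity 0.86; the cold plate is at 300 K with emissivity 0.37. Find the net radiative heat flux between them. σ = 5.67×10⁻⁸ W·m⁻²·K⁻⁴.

For two infinite grey parallel plates, q = σ(T₁⁴ − T₂⁴)/(1/ε₁ + 1/ε₂ − 1).
T₁⁴ − T₂⁴ = 1.535×10¹⁰ − 8.100×10⁹ = 7.252×10⁹ K⁴.
1/ε₁ + 1/ε₂ − 1 = 1.163 + 2.703 − 1 = 2.865.
q = 5.67×10⁻⁸ × 7.252×10⁹ / 2.865.

q ≈ 144 W/m²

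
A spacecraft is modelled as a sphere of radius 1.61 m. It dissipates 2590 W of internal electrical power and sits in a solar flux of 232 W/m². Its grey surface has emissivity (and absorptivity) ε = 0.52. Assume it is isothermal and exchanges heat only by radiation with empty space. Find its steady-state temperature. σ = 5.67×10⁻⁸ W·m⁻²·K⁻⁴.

At steady state, absorbed solar power + internal power = radiated power.
Absorbed: α·S·A_cross = 0.52·232·8.143 = 982.4 W (cross-section πr²).
Total input = 982.4 + 2590 = 3572 W.
Radiated: εσ·A_surf·T⁴ with A_surf = 4πr² = 32.57 m².
T⁴ = 3572/(0.52·5.67×10⁻⁸·32.57) = 3.720×10⁹ K⁴.

T ≈ 247 K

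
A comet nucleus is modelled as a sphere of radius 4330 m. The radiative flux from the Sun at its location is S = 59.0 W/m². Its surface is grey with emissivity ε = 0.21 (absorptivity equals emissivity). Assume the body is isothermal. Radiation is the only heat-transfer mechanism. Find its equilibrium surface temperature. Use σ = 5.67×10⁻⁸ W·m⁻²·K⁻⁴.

T ≈ 127 K

At equilibrium, absorbed power = emitted power.
Absorbing cross-section = πr² = 5.890×10⁷ m²; emitting surface = 4πr² = 2.356×10⁸ m² (ratio 4).
εS·A_cross = εσ·A_surf·T⁴  ⇒  T⁴ = S/(4σ)   (ε cancels).
T⁴ = 59.0/(4·5.67×10⁻⁸) = 2.601×10⁸ K⁴.
T = (2.601×10⁸)^(1/4).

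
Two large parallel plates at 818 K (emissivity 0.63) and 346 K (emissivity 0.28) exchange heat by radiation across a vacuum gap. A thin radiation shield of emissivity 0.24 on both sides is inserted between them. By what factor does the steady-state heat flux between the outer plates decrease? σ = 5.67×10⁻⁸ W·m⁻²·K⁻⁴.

Without shield: q₀ = σΔ(T⁴)/(1/ε₁+1/ε₂−1) with denominator 4.159.
With shield the two gaps are in series; the resistances add: (1/ε₁+1/ε_s−1)+(1/ε_s+1/ε₂−1) = 4.754+6.738 = 11.49.
Heat-flux ratio q₀/q = 11.49/4.159.

factor ≈ 2.76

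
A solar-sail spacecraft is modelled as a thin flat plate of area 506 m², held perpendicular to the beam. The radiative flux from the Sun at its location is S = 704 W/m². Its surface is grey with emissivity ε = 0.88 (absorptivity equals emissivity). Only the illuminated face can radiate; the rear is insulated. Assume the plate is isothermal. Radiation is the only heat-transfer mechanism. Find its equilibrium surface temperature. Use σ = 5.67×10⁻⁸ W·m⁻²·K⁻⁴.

At equilibrium, absorbed power = emitted power.
Absorbing cross-section = A = 506.0 m²; emitting surface = A = 506.0 m² (ratio 1).
εS·A_cross = εσ·A_surf·T⁴  ⇒  T⁴ = S/(1σ)   (ε cancels).
T⁴ = 704/(1·5.67×10⁻⁸) = 1.242×10¹⁰ K⁴.
T = (1.242×10¹⁰)^(1/4).

T ≈ 334 K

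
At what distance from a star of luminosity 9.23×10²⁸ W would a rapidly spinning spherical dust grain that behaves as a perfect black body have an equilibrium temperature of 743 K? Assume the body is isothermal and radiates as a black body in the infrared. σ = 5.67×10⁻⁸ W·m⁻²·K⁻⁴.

d ≈ 3.26×10¹¹ m

For an isothermal black-emitting sphere, (1−a)S·πr² = σ·4πr²·T⁴ ⇒ S = 4σT⁴/(1−a).
S = 4·5.67×10⁻⁸·(743)⁴/1.00 = 69120 W/m².
Flux falls as S = L/(4πd²), so d = √(L/(4πS)) = √(9.23×10²⁸/(4π·69120)).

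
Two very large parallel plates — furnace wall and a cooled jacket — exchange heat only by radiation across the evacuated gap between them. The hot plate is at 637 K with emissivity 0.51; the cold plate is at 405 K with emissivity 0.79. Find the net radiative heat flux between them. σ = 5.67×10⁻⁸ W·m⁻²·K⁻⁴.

q ≈ 3510 W/m²

For two infinite grey parallel plates, q = σ(T₁⁴ − T₂⁴)/(1/ε₁ + 1/ε₂ − 1).
T₁⁴ − T₂⁴ = 1.646×10¹¹ − 2.690×10¹⁰ = 1.377×10¹¹ K⁴.
1/ε₁ + 1/ε₂ − 1 = 1.961 + 1.266 − 1 = 2.227.
q = 5.67×10⁻⁸ × 1.377×10¹¹ / 2.227.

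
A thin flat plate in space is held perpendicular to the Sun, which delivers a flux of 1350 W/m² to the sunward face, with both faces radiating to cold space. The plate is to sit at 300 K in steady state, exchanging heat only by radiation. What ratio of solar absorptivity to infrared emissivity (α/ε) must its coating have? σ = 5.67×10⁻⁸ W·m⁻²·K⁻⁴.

Balance: αS·A = εσ·2A·T⁴ ⇒ α/ε = 2σT⁴/S.
α/ε = 2·5.67×10⁻⁸·(300)⁴/1350 = 2·5.67×10⁻⁸·8.100×10⁹/1350.

α/ε ≈ 0.680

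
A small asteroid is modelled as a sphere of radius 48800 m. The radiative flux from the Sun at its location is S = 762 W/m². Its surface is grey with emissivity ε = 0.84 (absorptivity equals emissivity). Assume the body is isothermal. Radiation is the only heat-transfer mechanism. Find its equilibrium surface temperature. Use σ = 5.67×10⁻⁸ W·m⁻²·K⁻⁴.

At equilibrium, absorbed power = emitted power.
Absorbing cross-section = πr² = 7.482×10⁹ m²; emitting surface = 4πr² = 2.993×10¹⁰ m² (ratio 4).
εS·A_cross = εσ·A_surf·T⁴  ⇒  T⁴ = S/(4σ)   (ε cancels).
T⁴ = 762/(4·5.67×10⁻⁸) = 3.360×10⁹ K⁴.
T = (3.360×10⁹)^(1/4).

T ≈ 241 K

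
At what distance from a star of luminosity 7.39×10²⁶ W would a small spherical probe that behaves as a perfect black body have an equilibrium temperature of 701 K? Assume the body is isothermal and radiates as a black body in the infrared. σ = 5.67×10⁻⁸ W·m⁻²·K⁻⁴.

For an isothermal black-emitting sphere, (1−a)S·πr² = σ·4πr²·T⁴ ⇒ S = 4σT⁴/(1−a).
S = 4·5.67×10⁻⁸·(701)⁴/1.00 = 54770 W/m².
Flux falls as S = L/(4πd²), so d = √(L/(4πS)) = √(7.39×10²⁶/(4π·54770)).

d ≈ 3.28×10¹⁰ m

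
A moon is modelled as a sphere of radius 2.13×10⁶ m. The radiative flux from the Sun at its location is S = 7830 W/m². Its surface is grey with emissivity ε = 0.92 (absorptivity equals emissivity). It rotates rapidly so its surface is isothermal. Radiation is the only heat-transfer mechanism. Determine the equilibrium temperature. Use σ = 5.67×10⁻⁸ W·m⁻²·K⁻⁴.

At equilibrium, absorbed power = emitted power.
Absorbing cross-section = πr² = 1.425×10¹³ m²; emitting surface = 4πr² = 5.701×10¹³ m² (ratio 4).
εS·A_cross = εσ·A_surf·T⁴  ⇒  T⁴ = S/(4σ)   (ε cancels).
T⁴ = 7830/(4·5.67×10⁻⁸) = 3.452×10¹⁰ K⁴.
T = (3.452×10¹⁰)^(1/4).

T ≈ 431 K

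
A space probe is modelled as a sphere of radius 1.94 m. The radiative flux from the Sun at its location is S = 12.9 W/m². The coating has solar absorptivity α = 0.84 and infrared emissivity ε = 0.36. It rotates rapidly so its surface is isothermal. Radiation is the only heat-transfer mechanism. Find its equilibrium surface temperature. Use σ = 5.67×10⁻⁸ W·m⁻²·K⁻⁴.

T ≈ 107 K

At equilibrium, absorbed power = emitted power.
Absorbing cross-section = πr² = 11.82 m²; emitting surface = 4πr² = 47.29 m² (ratio 4).
αS·A_cross = εσ·A_surf·T⁴  ⇒  T⁴ = αS/(ε·4σ).
T⁴ = 0.840·12.9/(0.36·4·5.67×10⁻⁸) = 1.327×10⁸ K⁴.
T = (1.327×10⁸)^(1/4).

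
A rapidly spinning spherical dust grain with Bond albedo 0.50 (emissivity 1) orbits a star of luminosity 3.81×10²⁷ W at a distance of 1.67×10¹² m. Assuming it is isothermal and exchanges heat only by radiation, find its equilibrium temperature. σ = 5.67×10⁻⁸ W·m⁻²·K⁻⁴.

T ≈ 124 K

First find the stellar flux at distance d: S = L/(4πd²) = 3.81×10²⁷/(4π·(1.67×10¹²)²) = 108.7 W/m².
For an isothermal sphere, absorbed (1−a)S·πr² = emitted σ·4πr²·T⁴, so T⁴ = (1−a)S/(4σ).
T⁴ = 0.500·108.7/(4·5.67×10⁻⁸) = 2.397×10⁸ K⁴.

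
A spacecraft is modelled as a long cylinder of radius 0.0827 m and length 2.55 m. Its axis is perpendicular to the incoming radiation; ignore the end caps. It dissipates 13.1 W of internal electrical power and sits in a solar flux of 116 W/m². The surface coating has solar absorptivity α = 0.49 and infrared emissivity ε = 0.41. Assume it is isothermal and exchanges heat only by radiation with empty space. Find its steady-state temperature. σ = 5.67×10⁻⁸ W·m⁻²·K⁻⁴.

At steady state, absorbed solar power + internal power = radiated power.
Absorbed: α·S·A_cross = 0.49·116·0.4218 = 23.97 W (cross-section 2rL).
Total input = 23.97 + 13.1 = 37.07 W.
Radiated: εσ·A_surf·T⁴ with A_surf = 2πrL = 1.325 m².
T⁴ = 37.07/(0.41·5.67×10⁻⁸·1.325) = 1.204×10⁹ K⁴.

T ≈ 186 K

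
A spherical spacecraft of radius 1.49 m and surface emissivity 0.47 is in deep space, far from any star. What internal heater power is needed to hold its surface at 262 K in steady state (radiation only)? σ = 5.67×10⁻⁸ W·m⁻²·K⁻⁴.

P ≈ 3500 W

P = εσ·4πr²·T⁴.
4πr² = 27.90 m²; T⁴ = 4.712×10⁹ K⁴.
P = 0.47·5.67×10⁻⁸·27.90·4.712×10⁹.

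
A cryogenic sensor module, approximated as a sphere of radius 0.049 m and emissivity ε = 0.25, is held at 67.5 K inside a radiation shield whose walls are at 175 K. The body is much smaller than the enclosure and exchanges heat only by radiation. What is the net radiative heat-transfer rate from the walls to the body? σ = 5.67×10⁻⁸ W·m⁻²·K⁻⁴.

For a small grey body in a large enclosure: P_net = εσA(T_body⁴ − T_wall⁴).
A = 4πr² = 0.03017 m²; T_body⁴ − T_wall⁴ = 2.076×10⁷ − 9.379×10⁸ = -9.171×10⁸ K⁴.
|P_net| = 0.25·5.67×10⁻⁸·0.03017·9.171×10⁸.

P_net ≈ 0.392 W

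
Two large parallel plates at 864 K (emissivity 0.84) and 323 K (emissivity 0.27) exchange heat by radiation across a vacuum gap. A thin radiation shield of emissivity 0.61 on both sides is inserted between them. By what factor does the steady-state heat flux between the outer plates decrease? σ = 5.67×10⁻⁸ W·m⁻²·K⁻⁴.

factor ≈ 1.59

Without shield: q₀ = σΔ(T⁴)/(1/ε₁+1/ε₂−1) with denominator 3.894.
With shield the two gaps are in series; the resistances add: (1/ε₁+1/ε_s−1)+(1/ε_s+1/ε₂−1) = 1.830+4.343 = 6.173.
Heat-flux ratio q₀/q = 6.173/3.894.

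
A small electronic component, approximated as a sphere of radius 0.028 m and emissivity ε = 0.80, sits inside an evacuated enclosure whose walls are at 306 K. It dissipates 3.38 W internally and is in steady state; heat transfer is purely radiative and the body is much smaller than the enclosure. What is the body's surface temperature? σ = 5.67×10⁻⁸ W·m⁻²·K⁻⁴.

For a small grey body in a large enclosure, net radiated power = εσA(T⁴ − T_w⁴).
Steady state: P = εσA(T⁴ − T_w⁴) with A = 4πr² = 0.009852 m².
T⁴ = P/(εσA) + T_w⁴ = 3.38/(0.80·5.67×10⁻⁸·0.009852) + (306)⁴
    = 7.563×10⁹ + 8.768×10⁹ = 1.633×10¹⁰ K⁴.

T ≈ 357 K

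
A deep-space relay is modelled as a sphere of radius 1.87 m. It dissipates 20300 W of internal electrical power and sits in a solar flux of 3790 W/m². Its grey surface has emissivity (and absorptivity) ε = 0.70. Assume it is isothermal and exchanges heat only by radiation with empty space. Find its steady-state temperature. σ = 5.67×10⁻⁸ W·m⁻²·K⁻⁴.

At steady state, absorbed solar power + internal power = radiated power.
Absorbed: α·S·A_cross = 0.70·3790·10.99 = 29150 W (cross-section πr²).
Total input = 29150 + 20300 = 49450 W.
Radiated: εσ·A_surf·T⁴ with A_surf = 4πr² = 43.94 m².
T⁴ = 49450/(0.70·5.67×10⁻⁸·43.94) = 2.835×10¹⁰ K⁴.

T ≈ 410 K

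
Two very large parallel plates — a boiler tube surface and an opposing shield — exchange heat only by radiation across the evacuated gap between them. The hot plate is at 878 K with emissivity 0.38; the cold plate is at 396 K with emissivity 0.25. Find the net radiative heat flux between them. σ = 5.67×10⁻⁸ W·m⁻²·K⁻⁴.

For two infinite grey parallel plates, q = σ(T₁⁴ − T₂⁴)/(1/ε₁ + 1/ε₂ − 1).
T₁⁴ − T₂⁴ = 5.943×10¹¹ − 2.459×10¹⁰ = 5.697×10¹¹ K⁴.
1/ε₁ + 1/ε₂ − 1 = 2.632 + 4.000 − 1 = 5.632.
q = 5.67×10⁻⁸ × 5.697×10¹¹ / 5.632.

q ≈ 5740 W/m²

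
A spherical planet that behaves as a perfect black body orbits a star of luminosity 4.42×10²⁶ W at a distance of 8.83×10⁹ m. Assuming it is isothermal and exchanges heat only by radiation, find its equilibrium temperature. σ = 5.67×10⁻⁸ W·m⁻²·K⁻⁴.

T ≈ 1190 K

First find the stellar flux at distance d: S = L/(4πd²) = 4.42×10²⁶/(4π·(8.83×10⁹)²) = 4.511×10⁵ W/m².
For an isothermal sphere, absorbed (1−a)S·πr² = emitted σ·4πr²·T⁴, so T⁴ = (1−a)S/(4σ).
T⁴ = 1.00·4.511×10⁵/(4·5.67×10⁻⁸) = 1.989×10¹² K⁴.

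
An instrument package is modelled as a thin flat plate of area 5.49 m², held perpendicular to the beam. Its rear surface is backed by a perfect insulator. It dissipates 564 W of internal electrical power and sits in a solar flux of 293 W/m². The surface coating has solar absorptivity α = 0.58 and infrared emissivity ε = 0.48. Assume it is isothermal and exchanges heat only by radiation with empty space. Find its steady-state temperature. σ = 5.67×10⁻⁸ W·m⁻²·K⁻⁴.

T ≈ 316 K

At steady state, absorbed solar power + internal power = radiated power.
Absorbed: α·S·A_cross = 0.58·293·5.490 = 933.0 W (cross-section A).
Total input = 933.0 + 564 = 1497 W.
Radiated: εσ·A_surf·T⁴ with A_surf = A = 5.490 m².
T⁴ = 1497/(0.48·5.67×10⁻⁸·5.490) = 1.002×10¹⁰ K⁴.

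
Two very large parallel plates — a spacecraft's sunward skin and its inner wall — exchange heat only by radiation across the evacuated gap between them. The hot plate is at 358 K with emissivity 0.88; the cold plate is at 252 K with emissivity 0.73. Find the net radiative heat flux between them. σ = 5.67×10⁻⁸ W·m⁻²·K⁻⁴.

For two infinite grey parallel plates, q = σ(T₁⁴ − T₂⁴)/(1/ε₁ + 1/ε₂ − 1).
T₁⁴ − T₂⁴ = 1.643×10¹⁰ − 4.033×10⁹ = 1.239×10¹⁰ K⁴.
1/ε₁ + 1/ε₂ − 1 = 1.136 + 1.370 − 1 = 1.506.
q = 5.67×10⁻⁸ × 1.239×10¹⁰ / 1.506.

q ≈ 467 W/m²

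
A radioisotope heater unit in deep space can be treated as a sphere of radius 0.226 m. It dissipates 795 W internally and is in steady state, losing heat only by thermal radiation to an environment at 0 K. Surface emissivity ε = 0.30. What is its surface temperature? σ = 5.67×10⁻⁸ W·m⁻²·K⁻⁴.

T ≈ 519 K

Steady state: internal power = radiated power, P = εσA T⁴.
Radiating area A = 4πr² = 0.6418 m².
T⁴ = P/(εσA) = 795/(0.30·5.67×10⁻⁸·0.6418) = 7.282×10¹⁰ K⁴.
T = (7.282×10¹⁰)^(1/4).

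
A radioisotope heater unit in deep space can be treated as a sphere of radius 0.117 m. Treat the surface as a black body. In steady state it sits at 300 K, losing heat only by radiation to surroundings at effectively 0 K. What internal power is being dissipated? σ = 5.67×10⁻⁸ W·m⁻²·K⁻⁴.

P ≈ 79.0 W

Steady state: P = εσA T⁴.
A = 4πr² = 0.1720 m²; T⁴ = (300)⁴ = 8.100×10⁹ K⁴.
P = 1.0 × 5.67×10⁻⁸ × 0.1720 × 8.100×10⁹.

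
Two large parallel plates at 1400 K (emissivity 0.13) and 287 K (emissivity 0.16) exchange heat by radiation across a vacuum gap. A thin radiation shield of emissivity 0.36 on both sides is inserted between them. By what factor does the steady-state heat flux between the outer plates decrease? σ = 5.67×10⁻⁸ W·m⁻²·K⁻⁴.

Without shield: q₀ = σΔ(T⁴)/(1/ε₁+1/ε₂−1) with denominator 12.94.
With shield the two gaps are in series; the resistances add: (1/ε₁+1/ε_s−1)+(1/ε_s+1/ε₂−1) = 9.470+8.028 = 17.50.
Heat-flux ratio q₀/q = 17.50/12.94.

factor ≈ 1.35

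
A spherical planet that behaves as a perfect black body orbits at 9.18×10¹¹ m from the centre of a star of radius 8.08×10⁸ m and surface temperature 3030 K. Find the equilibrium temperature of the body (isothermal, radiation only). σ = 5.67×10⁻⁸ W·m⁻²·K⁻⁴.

T ≈ 63.6 K

The star's surface emits σT_*⁴; at distance d the flux is S = σT_*⁴(R_*/d)².
S = 5.67×10⁻⁸·(3030)⁴·(8.08×10⁸/9.18×10¹¹)² = 3.702 W/m².
For an isothermal sphere T⁴ = (1−a)S/(4σ) = 1.632×10⁷ K⁴.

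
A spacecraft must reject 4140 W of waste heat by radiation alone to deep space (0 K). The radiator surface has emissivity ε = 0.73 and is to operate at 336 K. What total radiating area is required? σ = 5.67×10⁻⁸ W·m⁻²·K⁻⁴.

P = εσA T⁴ ⇒ A = P/(εσT⁴).
T⁴ = 1.275×10¹⁰ K⁴.
A = 4140/(0.73 × 5.67×10⁻⁸ × 1.275×10¹⁰).

A ≈ 7.85 m²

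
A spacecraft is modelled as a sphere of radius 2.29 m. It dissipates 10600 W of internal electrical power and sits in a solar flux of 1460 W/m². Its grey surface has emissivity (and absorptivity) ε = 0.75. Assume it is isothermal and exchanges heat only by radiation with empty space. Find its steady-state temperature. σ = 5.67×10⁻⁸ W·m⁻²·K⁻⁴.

T ≈ 318 K

At steady state, absorbed solar power + internal power = radiated power.
Absorbed: α·S·A_cross = 0.75·1460·16.47 = 18040 W (cross-section πr²).
Total input = 18040 + 10600 = 28640 W.
Radiated: εσ·A_surf·T⁴ with A_surf = 4πr² = 65.90 m².
T⁴ = 28640/(0.75·5.67×10⁻⁸·65.90) = 1.022×10¹⁰ K⁴.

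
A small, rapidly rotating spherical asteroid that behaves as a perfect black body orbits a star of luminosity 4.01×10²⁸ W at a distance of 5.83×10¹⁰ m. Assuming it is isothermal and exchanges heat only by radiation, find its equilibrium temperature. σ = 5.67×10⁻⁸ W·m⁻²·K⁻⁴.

First find the stellar flux at distance d: S = L/(4πd²) = 4.01×10²⁸/(4π·(5.83×10¹⁰)²) = 9.389×10⁵ W/m².
For an isothermal sphere, absorbed (1−a)S·πr² = emitted σ·4πr²·T⁴, so T⁴ = (1−a)S/(4σ).
T⁴ = 1.00·9.389×10⁵/(4·5.67×10⁻⁸) = 4.140×10¹² K⁴.

T ≈ 1430 K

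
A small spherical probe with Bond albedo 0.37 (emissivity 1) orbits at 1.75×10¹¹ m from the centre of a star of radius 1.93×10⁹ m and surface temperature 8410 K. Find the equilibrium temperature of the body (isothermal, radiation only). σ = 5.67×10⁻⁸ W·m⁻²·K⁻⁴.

The star's surface emits σT_*⁴; at distance d the flux is S = σT_*⁴(R_*/d)².
S = 5.67×10⁻⁸·(8410)⁴·(1.93×10⁹/1.75×10¹¹)² = 34500 W/m².
For an isothermal sphere T⁴ = (1−a)S/(4σ) = 9.583×10¹⁰ K⁴.

T ≈ 556 K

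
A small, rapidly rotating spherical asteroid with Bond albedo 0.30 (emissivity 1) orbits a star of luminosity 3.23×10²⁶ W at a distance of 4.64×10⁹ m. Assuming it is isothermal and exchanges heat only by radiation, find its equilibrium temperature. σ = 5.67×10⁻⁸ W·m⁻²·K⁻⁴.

First find the stellar flux at distance d: S = L/(4πd²) = 3.23×10²⁶/(4π·(4.64×10⁹)²) = 1.194×10⁶ W/m².
For an isothermal sphere, absorbed (1−a)S·πr² = emitted σ·4πr²·T⁴, so T⁴ = (1−a)S/(4σ).
T⁴ = 0.700·1.194×10⁶/(4·5.67×10⁻⁸) = 3.685×10¹² K⁴.

T ≈ 1390 K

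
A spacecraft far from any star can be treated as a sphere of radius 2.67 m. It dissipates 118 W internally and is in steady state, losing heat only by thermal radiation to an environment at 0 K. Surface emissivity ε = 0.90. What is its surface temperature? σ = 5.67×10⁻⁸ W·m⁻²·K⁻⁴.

Steady state: internal power = radiated power, P = εσA T⁴.
Radiating area A = 4πr² = 89.58 m².
T⁴ = P/(εσA) = 118/(0.90·5.67×10⁻⁸·89.58) = 2.581×10⁷ K⁴.
T = (2.581×10⁷)^(1/4).

T ≈ 71.3 K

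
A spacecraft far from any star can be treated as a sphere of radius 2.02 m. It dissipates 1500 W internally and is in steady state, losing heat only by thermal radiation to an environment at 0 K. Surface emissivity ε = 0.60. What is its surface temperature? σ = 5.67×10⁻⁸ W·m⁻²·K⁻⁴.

Steady state: internal power = radiated power, P = εσA T⁴.
Radiating area A = 4πr² = 51.28 m².
T⁴ = P/(εσA) = 1500/(0.60·5.67×10⁻⁸·51.28) = 8.599×10⁸ K⁴.
T = (8.599×10⁸)^(1/4).

T ≈ 171 K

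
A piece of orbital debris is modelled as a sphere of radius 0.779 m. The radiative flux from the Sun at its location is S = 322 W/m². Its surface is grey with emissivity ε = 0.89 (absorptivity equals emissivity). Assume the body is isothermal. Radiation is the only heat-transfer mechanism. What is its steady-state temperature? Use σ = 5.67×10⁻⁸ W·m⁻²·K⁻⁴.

T ≈ 194 K

At equilibrium, absorbed power = emitted power.
Absorbing cross-section = πr² = 1.906 m²; emitting surface = 4πr² = 7.626 m² (ratio 4).
εS·A_cross = εσ·A_surf·T⁴  ⇒  T⁴ = S/(4σ)   (ε cancels).
T⁴ = 322/(4·5.67×10⁻⁸) = 1.420×10⁹ K⁴.
T = (1.420×10⁹)^(1/4).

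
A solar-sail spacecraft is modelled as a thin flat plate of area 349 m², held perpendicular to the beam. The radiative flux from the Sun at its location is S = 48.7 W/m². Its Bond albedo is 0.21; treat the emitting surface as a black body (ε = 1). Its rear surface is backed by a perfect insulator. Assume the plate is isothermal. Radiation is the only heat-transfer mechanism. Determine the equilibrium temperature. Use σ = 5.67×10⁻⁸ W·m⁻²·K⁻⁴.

T ≈ 161 K

At equilibrium, absorbed power = emitted power.
Absorbing cross-section = A = 349.0 m²; emitting surface = A = 349.0 m² (ratio 1).
(1−a)S·A_cross = εσ·A_surf·T⁴  ⇒  T⁴ = (1−a)S/(1σ).
T⁴ = 0.790·48.7/(1·5.67×10⁻⁸) = 6.785×10⁸ K⁴.
T = (6.785×10⁸)^(1/4).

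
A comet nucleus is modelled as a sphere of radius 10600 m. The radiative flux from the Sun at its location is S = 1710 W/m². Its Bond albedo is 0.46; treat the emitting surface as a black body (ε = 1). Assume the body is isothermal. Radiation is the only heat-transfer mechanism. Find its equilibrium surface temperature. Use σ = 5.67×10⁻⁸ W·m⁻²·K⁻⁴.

At equilibrium, absorbed power = emitted power.
Absorbing cross-section = πr² = 3.530×10⁸ m²; emitting surface = 4πr² = 1.412×10⁹ m² (ratio 4).
(1−a)S·A_cross = εσ·A_surf·T⁴  ⇒  T⁴ = (1−a)S/(4σ).
T⁴ = 0.540·1710/(4·5.67×10⁻⁸) = 4.071×10⁹ K⁴.
T = (4.071×10⁹)^(1/4).

T ≈ 253 K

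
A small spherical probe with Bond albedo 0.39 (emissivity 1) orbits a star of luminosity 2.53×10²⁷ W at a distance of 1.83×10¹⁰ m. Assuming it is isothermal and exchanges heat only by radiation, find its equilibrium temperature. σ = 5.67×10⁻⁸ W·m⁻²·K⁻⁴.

First find the stellar flux at distance d: S = L/(4πd²) = 2.53×10²⁷/(4π·(1.83×10¹⁰)²) = 6.012×10⁵ W/m².
For an isothermal sphere, absorbed (1−a)S·πr² = emitted σ·4πr²·T⁴, so T⁴ = (1−a)S/(4σ).
T⁴ = 0.610·6.012×10⁵/(4·5.67×10⁻⁸) = 1.617×10¹² K⁴.

T ≈ 1130 K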